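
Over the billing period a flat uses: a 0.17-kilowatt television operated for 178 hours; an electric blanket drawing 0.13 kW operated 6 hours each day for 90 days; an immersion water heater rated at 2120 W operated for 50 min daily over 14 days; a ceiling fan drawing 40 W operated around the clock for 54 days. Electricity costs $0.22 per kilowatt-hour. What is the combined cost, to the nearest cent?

$38.95

television: 0.17 kW × 178 h = 30.26 kWh
electric blanket: Runtime = 6 h/day × 90 days = 540 h
electric blanket: 0.13 kW × 540 h = 70.2 kWh
immersion water heater: Runtime = 50 min × 14 = 700 min = 11.666666… h
immersion water heater: 2.12 kW × 11.666666… h = 24.733333… kWh
ceiling fan: Runtime = 24 h × 54 = 1296 h
ceiling fan: 0.04 kW × 1296 h = 51.84 kWh
Total energy = 177.033333… kWh
Cost = 177.033333… × $0.22 = $38.95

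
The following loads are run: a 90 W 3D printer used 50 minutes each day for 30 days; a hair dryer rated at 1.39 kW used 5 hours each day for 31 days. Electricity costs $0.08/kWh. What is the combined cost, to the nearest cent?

3D printer: Runtime = 50 min × 30 = 1500 min = 25 h
3D printer: 0.09 kW × 25 h = 2.25 kWh
hair dryer: Runtime = 5 h/day × 31 days = 155 h
hair dryer: 1.39 kW × 155 h = 215.45 kWh
Total energy = 217.7 kWh
Cost = 217.7 × $0.08 = $17.42

$17.42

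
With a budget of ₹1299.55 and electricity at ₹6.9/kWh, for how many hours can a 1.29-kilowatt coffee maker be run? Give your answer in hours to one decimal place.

146.0 h

Energy available = ₹1299.55 ÷ ₹6.9/kWh = 188.3406 kWh
Hours = 188.3406 kWh ÷ 1.29 kW = 146.0 h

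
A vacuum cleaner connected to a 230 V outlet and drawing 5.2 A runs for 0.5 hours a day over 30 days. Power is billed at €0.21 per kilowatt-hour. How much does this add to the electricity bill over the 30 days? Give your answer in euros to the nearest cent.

Power = 5.2 A × 230 V = 1196 W = 1.196 kW
Runtime = 0.5 h/day × 30 days = 15 h
Energy = 1.196 kW × 15 h = 17.94 kWh
Cost = 17.94 kWh × €0.21/kWh = €3.77

€3.77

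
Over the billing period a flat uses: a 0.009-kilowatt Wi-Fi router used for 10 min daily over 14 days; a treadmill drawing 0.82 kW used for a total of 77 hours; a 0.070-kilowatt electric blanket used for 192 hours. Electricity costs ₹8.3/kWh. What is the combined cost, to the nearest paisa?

Wi-Fi router: Runtime = 10 min × 14 = 140 min = 2.333333… h
Wi-Fi router: 0.009 kW × 2.333333… h = 0.021 kWh
treadmill: 0.82 kW × 77 h = 63.14 kWh
electric blanket: 0.07 kW × 192 h = 13.44 kWh
Total energy = 76.601 kWh
Cost = 76.601 × ₹8.3 = ₹635.79

₹635.79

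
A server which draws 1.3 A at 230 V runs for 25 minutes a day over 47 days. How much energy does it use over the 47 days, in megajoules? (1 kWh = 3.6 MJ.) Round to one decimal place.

21.1 MJ

Power = 1.3 A × 230 V = 299 W = 0.299 kW
Runtime = 25 min × 47 = 1175 min = 19.583333… h
Energy = 0.299 kW × 19.583333… h = 5.855416… kWh
= 5.855416… × 3.6 MJ = 21.1 MJ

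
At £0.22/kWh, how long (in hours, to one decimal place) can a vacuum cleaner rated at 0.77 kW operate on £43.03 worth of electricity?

254.0 h

Energy available = £43.03 ÷ £0.22/kWh = 195.5909 kWh
Hours = 195.5909 kWh ÷ 0.77 kW = 254.0 h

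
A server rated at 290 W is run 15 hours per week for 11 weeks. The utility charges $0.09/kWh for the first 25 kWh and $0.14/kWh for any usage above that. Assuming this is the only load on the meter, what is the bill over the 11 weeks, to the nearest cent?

Runtime = 15 h/week × 11 weeks = 165 h
Energy = 0.29 kW × 165 h = 47.85 kWh
Tier 1 (0–25 kWh): 25 × $0.09 = $2.25
Above 25 kWh: 22.85 × $0.14 = $3.199
Bill = $5.45

$5.45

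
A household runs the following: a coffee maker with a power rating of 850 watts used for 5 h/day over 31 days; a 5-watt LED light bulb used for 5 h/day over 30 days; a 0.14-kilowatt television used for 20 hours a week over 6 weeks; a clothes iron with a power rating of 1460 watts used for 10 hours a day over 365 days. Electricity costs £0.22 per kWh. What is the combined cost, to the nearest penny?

£1205.23

coffee maker: Runtime = 5 h/day × 31 days = 155 h
coffee maker: 0.85 kW × 155 h = 131.75 kWh
LED light bulb: Runtime = 5 h/day × 30 days = 150 h
LED light bulb: 0.005 kW × 150 h = 0.75 kWh
television: Runtime = 20 h/week × 6 weeks = 120 h
television: 0.14 kW × 120 h = 16.8 kWh
clothes iron: Runtime = 10 h/day × 365 days = 3650 h
clothes iron: 1.46 kW × 3650 h = 5329 kWh
Total energy = 5478.3 kWh
Cost = 5478.3 × £0.22 = £1205.23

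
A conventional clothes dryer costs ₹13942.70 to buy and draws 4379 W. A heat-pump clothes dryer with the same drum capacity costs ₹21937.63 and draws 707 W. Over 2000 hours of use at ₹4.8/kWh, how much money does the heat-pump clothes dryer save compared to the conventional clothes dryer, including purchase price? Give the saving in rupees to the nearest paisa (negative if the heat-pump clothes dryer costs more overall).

conventional clothes dryer: ₹13942.70 + (4379/1000) kW × 2000 h × ₹4.8 = ₹13942.70 + ₹42038.4 = ₹55981.1
heat-pump clothes dryer: ₹21937.63 + (707/1000) kW × 2000 h × ₹4.8 = ₹21937.63 + ₹6787.2 = ₹28724.83
Saving = ₹55981.1 − ₹28724.83 = ₹27256.27

₹27256.27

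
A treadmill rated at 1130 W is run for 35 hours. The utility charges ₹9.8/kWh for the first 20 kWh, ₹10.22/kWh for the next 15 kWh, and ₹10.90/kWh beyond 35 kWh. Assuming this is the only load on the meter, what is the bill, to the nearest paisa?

Energy = 1.13 kW × 35 h = 39.55 kWh
Tier 1 (0–20 kWh): 20 × ₹9.8 = ₹196
Tier 2 (20–35 kWh): 15 × ₹10.22 = ₹153.3
Above 35 kWh: 4.55 × ₹10.90 = ₹49.595
Bill = ₹398.90

₹398.90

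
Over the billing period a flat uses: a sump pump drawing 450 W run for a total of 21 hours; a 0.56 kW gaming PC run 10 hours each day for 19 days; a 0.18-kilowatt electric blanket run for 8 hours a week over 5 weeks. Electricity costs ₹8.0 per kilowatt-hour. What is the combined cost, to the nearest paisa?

sump pump: 0.45 kW × 21 h = 9.45 kWh
gaming PC: Runtime = 10 h/day × 19 days = 190 h
gaming PC: 0.56 kW × 190 h = 106.4 kWh
electric blanket: Runtime = 8 h/week × 5 weeks = 40 h
electric blanket: 0.18 kW × 40 h = 7.2 kWh
Total energy = 123.05 kWh
Cost = 123.05 × ₹8.0 = ₹984.40

₹984.40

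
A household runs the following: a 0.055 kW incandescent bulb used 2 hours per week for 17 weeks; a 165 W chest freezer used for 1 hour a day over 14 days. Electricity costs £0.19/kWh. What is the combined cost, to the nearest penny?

£0.79

incandescent bulb: Runtime = 2 h/week × 17 weeks = 34 h
incandescent bulb: 0.055 kW × 34 h = 1.87 kWh
chest freezer: Runtime = 1 h/day × 14 days = 14 h
chest freezer: 0.165 kW × 14 h = 2.31 kWh
Total energy = 4.18 kWh
Cost = 4.18 × £0.19 = £0.79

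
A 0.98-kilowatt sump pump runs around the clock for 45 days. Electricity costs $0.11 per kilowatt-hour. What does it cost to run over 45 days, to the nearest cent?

$116.42

Runtime = 24 h × 45 = 1080 h
Energy = 0.98 kW × 1080 h = 1058.4 kWh
Cost = 1058.4 kWh × $0.11/kWh = $116.42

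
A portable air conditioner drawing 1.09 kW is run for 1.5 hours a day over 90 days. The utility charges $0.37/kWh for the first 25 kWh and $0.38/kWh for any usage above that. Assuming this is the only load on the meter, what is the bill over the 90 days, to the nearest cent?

Runtime = 1.5 h/day × 90 days = 135 h
Energy = 1.09 kW × 135 h = 147.15 kWh
Tier 1 (0–25 kWh): 25 × $0.37 = $9.25
Above 25 kWh: 122.15 × $0.38 = $46.417
Bill = $55.67

$55.67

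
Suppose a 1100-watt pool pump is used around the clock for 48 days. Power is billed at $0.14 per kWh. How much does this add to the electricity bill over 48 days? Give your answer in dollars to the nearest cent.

Runtime = 24 h × 48 = 1152 h
Energy = 1.1 kW × 1152 h = 1267.2 kWh
Cost = 1267.2 kWh × $0.14/kWh = $177.41

$177.41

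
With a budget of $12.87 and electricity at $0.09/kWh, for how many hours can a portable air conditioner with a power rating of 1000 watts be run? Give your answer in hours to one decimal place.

Energy available = $12.87 ÷ $0.09/kWh = 143 kWh
Hours = 143 kWh ÷ 1 kW = 143.0 h

143.0 h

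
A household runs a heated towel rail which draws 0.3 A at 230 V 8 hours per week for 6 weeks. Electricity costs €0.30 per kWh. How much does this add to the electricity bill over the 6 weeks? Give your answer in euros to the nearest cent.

Power = 0.3 A × 230 V = 69 W = 0.069 kW
Runtime = 8 h/week × 6 weeks = 48 h
Energy = 0.069 kW × 48 h = 3.312 kWh
Cost = 3.312 kWh × €0.30/kWh = €0.99

€0.99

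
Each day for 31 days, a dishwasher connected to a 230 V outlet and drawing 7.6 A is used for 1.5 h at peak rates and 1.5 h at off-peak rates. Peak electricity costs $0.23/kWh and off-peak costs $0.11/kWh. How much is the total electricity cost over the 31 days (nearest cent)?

$27.64

Power = 7.6 A × 230 V = 1748 W = 1.748 kW
Peak energy = 1.748 kW × 1.5 h × 31 = 81.282 kWh
Off-peak energy = 1.748 kW × 1.5 h × 31 = 81.282 kWh
Cost = 81.282 × $0.23 + 81.282 × $0.11 = $18.69486 + $8.94102 = $27.64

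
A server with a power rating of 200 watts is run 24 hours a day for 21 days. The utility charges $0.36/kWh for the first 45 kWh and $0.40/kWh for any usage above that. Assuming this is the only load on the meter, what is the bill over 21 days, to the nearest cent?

Runtime = 24 h × 21 = 504 h
Energy = 0.2 kW × 504 h = 100.8 kWh
Tier 1 (0–45 kWh): 45 × $0.36 = $16.2
Above 45 kWh: 55.8 × $0.40 = $22.32
Bill = $38.52

$38.52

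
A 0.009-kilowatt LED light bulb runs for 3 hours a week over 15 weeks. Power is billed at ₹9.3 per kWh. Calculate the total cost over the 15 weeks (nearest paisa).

Runtime = 3 h/week × 15 weeks = 45 h
Energy = 0.009 kW × 45 h = 0.405 kWh
Cost = 0.405 kWh × ₹9.3/kWh = ₹3.77

₹3.77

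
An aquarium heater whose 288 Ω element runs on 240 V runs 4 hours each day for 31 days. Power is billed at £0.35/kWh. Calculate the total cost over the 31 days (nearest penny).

£8.68

Power = V²/R = 240²/288 = 200 W = 0.2 kW
Runtime = 4 h/day × 31 days = 124 h
Energy = 0.2 kW × 124 h = 24.8 kWh
Cost = 24.8 kWh × £0.35/kWh = £8.68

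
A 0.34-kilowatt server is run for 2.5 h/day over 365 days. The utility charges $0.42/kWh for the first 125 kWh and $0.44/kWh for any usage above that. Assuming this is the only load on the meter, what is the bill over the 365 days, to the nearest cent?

Runtime = 2.5 h/day × 365 days = 912.5 h
Energy = 0.34 kW × 912.5 h = 310.25 kWh
Tier 1 (0–125 kWh): 125 × $0.42 = $52.5
Above 125 kWh: 185.25 × $0.44 = $81.51
Bill = $134.01

$134.01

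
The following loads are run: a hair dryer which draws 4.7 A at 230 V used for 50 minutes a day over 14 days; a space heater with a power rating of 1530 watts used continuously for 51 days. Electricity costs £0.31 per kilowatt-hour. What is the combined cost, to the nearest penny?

£584.45

hair dryer: Power = 4.7 A × 230 V = 1081 W = 1.081 kW
hair dryer: Runtime = 50 min × 14 = 700 min = 11.666666… h
hair dryer: 1.081 kW × 11.666666… h = 12.611666… kWh
space heater: Runtime = 24 h × 51 = 1224 h
space heater: 1.53 kW × 1224 h = 1872.72 kWh
Total energy = 1885.331666… kWh
Cost = 1885.331666… × £0.31 = £584.45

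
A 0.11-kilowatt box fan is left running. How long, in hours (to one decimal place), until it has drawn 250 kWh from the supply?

2272.7 h

Hours = 250 kWh ÷ 0.11 kW = 2272.7 h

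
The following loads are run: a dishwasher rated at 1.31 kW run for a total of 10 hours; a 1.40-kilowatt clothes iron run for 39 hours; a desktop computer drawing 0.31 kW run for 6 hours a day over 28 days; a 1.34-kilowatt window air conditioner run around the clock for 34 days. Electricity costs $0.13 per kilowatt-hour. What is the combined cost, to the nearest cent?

dishwasher: 1.31 kW × 10 h = 13.1 kWh
clothes iron: 1.4 kW × 39 h = 54.6 kWh
desktop computer: Runtime = 6 h/day × 28 days = 168 h
desktop computer: 0.31 kW × 168 h = 52.08 kWh
window air conditioner: Runtime = 24 h × 34 = 816 h
window air conditioner: 1.34 kW × 816 h = 1093.44 kWh
Total energy = 1213.22 kWh
Cost = 1213.22 × $0.13 = $157.72

$157.72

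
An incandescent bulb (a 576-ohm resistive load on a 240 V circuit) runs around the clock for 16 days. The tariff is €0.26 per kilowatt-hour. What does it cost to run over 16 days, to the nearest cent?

€9.98

Power = V²/R = 240²/576 = 100 W = 0.1 kW
Runtime = 24 h × 16 = 384 h
Energy = 0.1 kW × 384 h = 38.4 kWh
Cost = 38.4 kWh × €0.26/kWh = €9.98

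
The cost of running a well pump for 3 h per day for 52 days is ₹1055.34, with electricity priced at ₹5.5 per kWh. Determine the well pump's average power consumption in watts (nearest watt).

Energy = ₹1055.34 ÷ ₹5.5/kWh = 191.88 kWh
Runtime = 3 h/day × 52 days = 156 h
Power = 191.88 kWh ÷ 156 h = 1.23 kW = 1230 W

1230 W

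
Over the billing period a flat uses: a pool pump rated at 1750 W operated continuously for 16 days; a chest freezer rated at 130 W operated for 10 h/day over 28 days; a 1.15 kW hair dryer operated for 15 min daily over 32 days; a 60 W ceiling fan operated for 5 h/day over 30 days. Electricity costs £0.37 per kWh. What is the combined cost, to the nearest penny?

£268.84

pool pump: Runtime = 24 h × 16 = 384 h
pool pump: 1.75 kW × 384 h = 672 kWh
chest freezer: Runtime = 10 h/day × 28 days = 280 h
chest freezer: 0.13 kW × 280 h = 36.4 kWh
hair dryer: Runtime = 15 min × 32 = 480 min = 8 h
hair dryer: 1.15 kW × 8 h = 9.2 kWh
ceiling fan: Runtime = 5 h/day × 30 days = 150 h
ceiling fan: 0.06 kW × 150 h = 9 kWh
Total energy = 726.6 kWh
Cost = 726.6 × £0.37 = £268.84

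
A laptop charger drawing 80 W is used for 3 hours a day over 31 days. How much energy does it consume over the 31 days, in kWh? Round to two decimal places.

Runtime = 3 h/day × 31 days = 93 h
Energy = 0.08 kW × 93 h = 7.44 kWh

7.44 kWh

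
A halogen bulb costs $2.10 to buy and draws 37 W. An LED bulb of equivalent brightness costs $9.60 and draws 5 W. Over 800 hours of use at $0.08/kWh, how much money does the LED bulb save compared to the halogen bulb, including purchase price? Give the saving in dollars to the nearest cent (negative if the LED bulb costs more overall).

-$5.45

halogen bulb: $2.10 + (37/1000) kW × 800 h × $0.08 = $2.10 + $2.368 = $4.468
LED bulb: $9.60 + (5/1000) kW × 800 h × $0.08 = $9.60 + $0.32 = $9.92
Saving = $4.468 − $9.92 = −$5.452 → -$5.45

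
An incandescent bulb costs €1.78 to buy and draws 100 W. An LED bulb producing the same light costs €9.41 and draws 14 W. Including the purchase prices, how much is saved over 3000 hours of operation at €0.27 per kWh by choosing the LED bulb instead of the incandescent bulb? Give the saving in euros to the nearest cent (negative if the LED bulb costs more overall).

€62.03

incandescent bulb: €1.78 + (100/1000) kW × 3000 h × €0.27 = €1.78 + €81 = €82.78
LED bulb: €9.41 + (14/1000) kW × 3000 h × €0.27 = €9.41 + €11.34 = €20.75
Saving = €82.78 − €20.75 = €62.03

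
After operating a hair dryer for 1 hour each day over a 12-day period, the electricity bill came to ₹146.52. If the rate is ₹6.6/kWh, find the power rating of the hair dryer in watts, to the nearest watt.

Energy = ₹146.52 ÷ ₹6.6/kWh = 22.2 kWh
Runtime = 1 h/day × 12 days = 12 h
Power = 22.2 kWh ÷ 12 h = 1.85 kW = 1850 W

1850 W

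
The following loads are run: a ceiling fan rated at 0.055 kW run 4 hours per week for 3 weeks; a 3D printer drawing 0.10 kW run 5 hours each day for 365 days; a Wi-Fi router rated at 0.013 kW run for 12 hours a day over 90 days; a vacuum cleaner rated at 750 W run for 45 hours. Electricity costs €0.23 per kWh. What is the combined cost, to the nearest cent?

ceiling fan: Runtime = 4 h/week × 3 weeks = 12 h
ceiling fan: 0.055 kW × 12 h = 0.66 kWh
3D printer: Runtime = 5 h/day × 365 days = 1825 h
3D printer: 0.1 kW × 1825 h = 182.5 kWh
Wi-Fi router: Runtime = 12 h/day × 90 days = 1080 h
Wi-Fi router: 0.013 kW × 1080 h = 14.04 kWh
vacuum cleaner: 0.75 kW × 45 h = 33.75 kWh
Total energy = 230.95 kWh
Cost = 230.95 × €0.23 = €53.12

€53.12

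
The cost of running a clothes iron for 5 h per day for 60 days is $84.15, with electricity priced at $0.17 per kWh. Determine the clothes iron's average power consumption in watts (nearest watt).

Energy = $84.15 ÷ $0.17/kWh = 495 kWh
Runtime = 5 h/day × 60 days = 300 h
Power = 495 kWh ÷ 300 h = 1.65 kW = 1650 W

1650 W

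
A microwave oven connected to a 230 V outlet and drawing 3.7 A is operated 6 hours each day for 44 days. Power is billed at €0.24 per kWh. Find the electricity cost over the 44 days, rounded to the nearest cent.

€53.92

Power = 3.7 A × 230 V = 851 W = 0.851 kW
Runtime = 6 h/day × 44 days = 264 h
Energy = 0.851 kW × 264 h = 224.664 kWh
Cost = 224.664 kWh × €0.24/kWh = €53.92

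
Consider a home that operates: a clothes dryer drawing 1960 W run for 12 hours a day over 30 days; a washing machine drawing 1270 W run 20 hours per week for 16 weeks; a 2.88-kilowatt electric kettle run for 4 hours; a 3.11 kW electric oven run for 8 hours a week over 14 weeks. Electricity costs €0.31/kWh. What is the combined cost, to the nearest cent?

€456.27

clothes dryer: Runtime = 12 h/day × 30 days = 360 h
clothes dryer: 1.96 kW × 360 h = 705.6 kWh
washing machine: Runtime = 20 h/week × 16 weeks = 320 h
washing machine: 1.27 kW × 320 h = 406.4 kWh
electric kettle: 2.88 kW × 4 h = 11.52 kWh
electric oven: Runtime = 8 h/week × 14 weeks = 112 h
electric oven: 3.11 kW × 112 h = 348.32 kWh
Total energy = 1471.84 kWh
Cost = 1471.84 × €0.31 = €456.27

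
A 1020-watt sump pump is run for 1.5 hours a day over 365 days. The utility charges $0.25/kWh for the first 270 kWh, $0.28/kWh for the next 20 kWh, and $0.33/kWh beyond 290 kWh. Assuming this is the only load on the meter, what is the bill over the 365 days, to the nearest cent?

Runtime = 1.5 h/day × 365 days = 547.5 h
Energy = 1.02 kW × 547.5 h = 558.45 kWh
Tier 1 (0–270 kWh): 270 × $0.25 = $67.5
Tier 2 (270–290 kWh): 20 × $0.28 = $5.6
Above 290 kWh: 268.45 × $0.33 = $88.5885
Bill = $161.69

$161.69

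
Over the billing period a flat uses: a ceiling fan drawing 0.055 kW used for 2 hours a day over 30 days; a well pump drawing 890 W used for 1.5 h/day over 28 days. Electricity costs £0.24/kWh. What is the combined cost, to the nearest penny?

ceiling fan: Runtime = 2 h/day × 30 days = 60 h
ceiling fan: 0.055 kW × 60 h = 3.3 kWh
well pump: Runtime = 1.5 h/day × 28 days = 42 h
well pump: 0.89 kW × 42 h = 37.38 kWh
Total energy = 40.68 kWh
Cost = 40.68 × £0.24 = £9.76

£9.76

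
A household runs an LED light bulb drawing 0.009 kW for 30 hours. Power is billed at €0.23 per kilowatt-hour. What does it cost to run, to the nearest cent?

€0.06

Energy = 0.009 kW × 30 h = 0.27 kWh
Cost = 0.27 kWh × €0.23/kWh = €0.06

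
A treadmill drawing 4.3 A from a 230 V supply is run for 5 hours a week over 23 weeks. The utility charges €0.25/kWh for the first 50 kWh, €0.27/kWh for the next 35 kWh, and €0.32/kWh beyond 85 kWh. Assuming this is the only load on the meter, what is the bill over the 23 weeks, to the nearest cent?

Power = 4.3 A × 230 V = 989 W = 0.989 kW
Runtime = 5 h/week × 23 weeks = 115 h
Energy = 0.989 kW × 115 h = 113.735 kWh
Tier 1 (0–50 kWh): 50 × €0.25 = €12.5
Tier 2 (50–85 kWh): 35 × €0.27 = €9.45
Above 85 kWh: 28.735 × €0.32 = €9.1952
Bill = €31.15

€31.15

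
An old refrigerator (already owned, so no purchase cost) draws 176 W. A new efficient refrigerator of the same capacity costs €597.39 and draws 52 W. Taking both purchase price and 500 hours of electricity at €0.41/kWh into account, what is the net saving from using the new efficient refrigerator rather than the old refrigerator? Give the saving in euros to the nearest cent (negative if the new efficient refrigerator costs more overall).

old refrigerator: €0.00 + (176/1000) kW × 500 h × €0.41 = €0.00 + €36.08 = €36.08
new efficient refrigerator: €597.39 + (52/1000) kW × 500 h × €0.41 = €597.39 + €10.66 = €608.05
Saving = €36.08 − €608.05 = −€571.97

-€571.97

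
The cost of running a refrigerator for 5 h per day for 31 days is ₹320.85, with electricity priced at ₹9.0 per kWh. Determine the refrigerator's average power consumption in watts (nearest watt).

Energy = ₹320.85 ÷ ₹9.0/kWh = 35.65 kWh
Runtime = 5 h/day × 31 days = 155 h
Power = 35.65 kWh ÷ 155 h = 0.23 kW = 230 W

230 W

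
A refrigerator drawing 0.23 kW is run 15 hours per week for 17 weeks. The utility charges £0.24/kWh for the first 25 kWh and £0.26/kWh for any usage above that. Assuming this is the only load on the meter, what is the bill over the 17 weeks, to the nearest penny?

£14.75

Runtime = 15 h/week × 17 weeks = 255 h
Energy = 0.23 kW × 255 h = 58.65 kWh
Tier 1 (0–25 kWh): 25 × £0.24 = £6
Above 25 kWh: 33.65 × £0.26 = £8.749
Bill = £14.75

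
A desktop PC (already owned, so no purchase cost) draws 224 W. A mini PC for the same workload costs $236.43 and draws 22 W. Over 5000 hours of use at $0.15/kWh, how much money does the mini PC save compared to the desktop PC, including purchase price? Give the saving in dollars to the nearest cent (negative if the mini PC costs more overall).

desktop PC: $0.00 + (224/1000) kW × 5000 h × $0.15 = $0.00 + $168 = $168
mini PC: $236.43 + (22/1000) kW × 5000 h × $0.15 = $236.43 + $16.5 = $252.93
Saving = $168 − $252.93 = −$84.93

-$84.93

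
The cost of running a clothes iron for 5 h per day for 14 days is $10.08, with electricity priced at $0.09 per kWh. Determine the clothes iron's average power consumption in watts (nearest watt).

1600 W

Energy = $10.08 ÷ $0.09/kWh = 112 kWh
Runtime = 5 h/day × 14 days = 70 h
Power = 112 kWh ÷ 70 h = 1.6 kW = 1600 W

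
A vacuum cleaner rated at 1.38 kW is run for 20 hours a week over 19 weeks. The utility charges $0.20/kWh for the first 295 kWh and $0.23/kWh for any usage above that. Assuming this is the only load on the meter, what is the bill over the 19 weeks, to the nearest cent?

$111.76

Runtime = 20 h/week × 19 weeks = 380 h
Energy = 1.38 kW × 380 h = 524.4 kWh
Tier 1 (0–295 kWh): 295 × $0.20 = $59
Above 295 kWh: 229.4 × $0.23 = $52.762
Bill = $111.76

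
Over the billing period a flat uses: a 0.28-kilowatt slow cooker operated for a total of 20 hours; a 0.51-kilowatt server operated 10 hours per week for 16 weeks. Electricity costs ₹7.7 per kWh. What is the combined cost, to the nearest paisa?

₹671.44

slow cooker: 0.28 kW × 20 h = 5.6 kWh
server: Runtime = 10 h/week × 16 weeks = 160 h
server: 0.51 kW × 160 h = 81.6 kWh
Total energy = 87.2 kWh
Cost = 87.2 × ₹7.7 = ₹671.44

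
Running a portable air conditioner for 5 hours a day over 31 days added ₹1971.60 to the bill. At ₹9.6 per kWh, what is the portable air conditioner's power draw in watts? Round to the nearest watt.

1325 W

Energy = ₹1971.60 ÷ ₹9.6/kWh = 205.375 kWh
Runtime = 5 h/day × 31 days = 155 h
Power = 205.375 kWh ÷ 155 h = 1.325 kW = 1325 W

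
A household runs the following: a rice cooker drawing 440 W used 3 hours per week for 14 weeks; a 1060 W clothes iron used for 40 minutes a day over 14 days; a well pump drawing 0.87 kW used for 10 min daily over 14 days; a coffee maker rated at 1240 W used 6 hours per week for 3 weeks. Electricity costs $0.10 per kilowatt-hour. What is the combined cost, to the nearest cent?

rice cooker: Runtime = 3 h/week × 14 weeks = 42 h
rice cooker: 0.44 kW × 42 h = 18.48 kWh
clothes iron: Runtime = 40 min × 14 = 560 min = 9.333333… h
clothes iron: 1.06 kW × 9.333333… h = 9.893333… kWh
well pump: Runtime = 10 min × 14 = 140 min = 2.333333… h
well pump: 0.87 kW × 2.333333… h = 2.03 kWh
coffee maker: Runtime = 6 h/week × 3 weeks = 18 h
coffee maker: 1.24 kW × 18 h = 22.32 kWh
Total energy = 52.723333… kWh
Cost = 52.723333… × $0.10 = $5.27

$5.27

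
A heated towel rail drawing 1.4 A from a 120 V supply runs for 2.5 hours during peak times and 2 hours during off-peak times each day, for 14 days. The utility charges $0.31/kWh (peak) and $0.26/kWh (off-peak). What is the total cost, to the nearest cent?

$3.05

Power = 1.4 A × 120 V = 168 W = 0.168 kW
Peak energy = 0.168 kW × 2.5 h × 14 = 5.88 kWh
Off-peak energy = 0.168 kW × 2 h × 14 = 4.704 kWh
Cost = 5.88 × $0.31 + 4.704 × $0.26 = $1.8228 + $1.22304 = $3.05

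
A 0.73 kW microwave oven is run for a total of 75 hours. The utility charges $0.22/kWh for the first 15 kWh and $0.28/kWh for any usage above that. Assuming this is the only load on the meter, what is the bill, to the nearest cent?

Energy = 0.73 kW × 75 h = 54.75 kWh
Tier 1 (0–15 kWh): 15 × $0.22 = $3.3
Above 15 kWh: 39.75 × $0.28 = $11.13
Bill = $14.43

$14.43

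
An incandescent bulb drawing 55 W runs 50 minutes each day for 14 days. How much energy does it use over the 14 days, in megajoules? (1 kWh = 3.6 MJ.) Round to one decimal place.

2.3 MJ

Runtime = 50 min × 14 = 700 min = 11.666666… h
Energy = 0.055 kW × 11.666666… h = 0.641666… kWh
= 0.641666… × 3.6 MJ = 2.3 MJ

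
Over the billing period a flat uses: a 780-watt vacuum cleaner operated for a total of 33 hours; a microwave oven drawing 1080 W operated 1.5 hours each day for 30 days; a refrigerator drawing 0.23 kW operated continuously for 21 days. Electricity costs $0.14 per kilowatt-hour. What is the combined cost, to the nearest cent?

vacuum cleaner: 0.78 kW × 33 h = 25.74 kWh
microwave oven: Runtime = 1.5 h/day × 30 days = 45 h
microwave oven: 1.08 kW × 45 h = 48.6 kWh
refrigerator: Runtime = 24 h × 21 = 504 h
refrigerator: 0.23 kW × 504 h = 115.92 kWh
Total energy = 190.26 kWh
Cost = 190.26 × $0.14 = $26.64

$26.64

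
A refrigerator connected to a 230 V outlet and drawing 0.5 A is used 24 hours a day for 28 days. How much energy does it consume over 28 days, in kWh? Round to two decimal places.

77.28 kWh

Power = 0.5 A × 230 V = 115 W = 0.115 kW
Runtime = 24 h × 28 = 672 h
Energy = 0.115 kW × 672 h = 77.28 kWh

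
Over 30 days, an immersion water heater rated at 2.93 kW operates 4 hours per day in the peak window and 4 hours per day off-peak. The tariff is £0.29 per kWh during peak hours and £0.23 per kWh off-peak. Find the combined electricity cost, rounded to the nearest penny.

£182.83

Peak energy = 2.93 kW × 4 h × 30 = 351.6 kWh
Off-peak energy = 2.93 kW × 4 h × 30 = 351.6 kWh
Cost = 351.6 × £0.29 + 351.6 × £0.23 = £101.964 + £80.868 = £182.83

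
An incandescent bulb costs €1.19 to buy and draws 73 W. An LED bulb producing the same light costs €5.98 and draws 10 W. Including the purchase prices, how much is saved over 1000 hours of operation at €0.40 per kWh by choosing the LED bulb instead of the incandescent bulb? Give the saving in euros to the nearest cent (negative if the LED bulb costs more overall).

incandescent bulb: €1.19 + (73/1000) kW × 1000 h × €0.40 = €1.19 + €29.2 = €30.39
LED bulb: €5.98 + (10/1000) kW × 1000 h × €0.40 = €5.98 + €4 = €9.98
Saving = €30.39 − €9.98 = €20.41

€20.41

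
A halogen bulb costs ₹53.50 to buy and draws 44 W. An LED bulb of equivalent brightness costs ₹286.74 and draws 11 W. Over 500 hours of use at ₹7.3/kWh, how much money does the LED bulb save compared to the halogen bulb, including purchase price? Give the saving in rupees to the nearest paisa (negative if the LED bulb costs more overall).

-₹112.79

halogen bulb: ₹53.50 + (44/1000) kW × 500 h × ₹7.3 = ₹53.50 + ₹160.6 = ₹214.1
LED bulb: ₹286.74 + (11/1000) kW × 500 h × ₹7.3 = ₹286.74 + ₹40.15 = ₹326.89
Saving = ₹214.1 − ₹326.89 = −₹112.79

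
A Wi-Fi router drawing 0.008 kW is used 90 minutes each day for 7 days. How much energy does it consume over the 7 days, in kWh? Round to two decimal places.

Runtime = 90 min × 7 = 630 min = 10.5 h
Energy = 0.008 kW × 10.5 h = 0.084 kWh ≈ 0.08 kWh

0.08 kWh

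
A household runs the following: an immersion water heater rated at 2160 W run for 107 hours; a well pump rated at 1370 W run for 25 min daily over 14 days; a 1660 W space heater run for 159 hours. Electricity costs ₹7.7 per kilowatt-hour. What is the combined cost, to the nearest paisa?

immersion water heater: 2.16 kW × 107 h = 231.12 kWh
well pump: Runtime = 25 min × 14 = 350 min = 5.833333… h
well pump: 1.37 kW × 5.833333… h = 7.991666… kWh
space heater: 1.66 kW × 159 h = 263.94 kWh
Total energy = 503.051666… kWh
Cost = 503.051666… × ₹7.7 = ₹3873.50

₹3873.50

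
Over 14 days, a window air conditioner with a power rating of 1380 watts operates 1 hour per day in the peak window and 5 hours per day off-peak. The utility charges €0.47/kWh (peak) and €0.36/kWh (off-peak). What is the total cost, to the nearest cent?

Peak energy = 1.38 kW × 1 h × 14 = 19.32 kWh
Off-peak energy = 1.38 kW × 5 h × 14 = 96.6 kWh
Cost = 19.32 × €0.47 + 96.6 × €0.36 = €9.0804 + €34.776 = €43.86

€43.86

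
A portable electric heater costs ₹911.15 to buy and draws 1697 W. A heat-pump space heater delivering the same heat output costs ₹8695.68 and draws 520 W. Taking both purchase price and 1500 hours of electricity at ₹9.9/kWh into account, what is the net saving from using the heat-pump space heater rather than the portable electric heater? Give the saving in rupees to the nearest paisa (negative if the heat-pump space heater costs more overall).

₹9693.92

portable electric heater: ₹911.15 + (1697/1000) kW × 1500 h × ₹9.9 = ₹911.15 + ₹25200.45 = ₹26111.6
heat-pump space heater: ₹8695.68 + (520/1000) kW × 1500 h × ₹9.9 = ₹8695.68 + ₹7722 = ₹16417.68
Saving = ₹26111.6 − ₹16417.68 = ₹9693.92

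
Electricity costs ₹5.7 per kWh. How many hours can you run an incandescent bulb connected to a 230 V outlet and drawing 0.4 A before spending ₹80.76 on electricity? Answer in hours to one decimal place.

Power = 0.4 A × 230 V = 92 W = 0.092 kW
Energy available = ₹80.76 ÷ ₹5.7/kWh = 14.1684 kWh
Hours = 14.1684 kWh ÷ 0.092 kW = 154.0 h

154.0 h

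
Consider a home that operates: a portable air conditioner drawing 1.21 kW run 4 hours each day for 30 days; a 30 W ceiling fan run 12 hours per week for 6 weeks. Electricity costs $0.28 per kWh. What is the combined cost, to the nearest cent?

$41.26

portable air conditioner: Runtime = 4 h/day × 30 days = 120 h
portable air conditioner: 1.21 kW × 120 h = 145.2 kWh
ceiling fan: Runtime = 12 h/week × 6 weeks = 72 h
ceiling fan: 0.03 kW × 72 h = 2.16 kWh
Total energy = 147.36 kWh
Cost = 147.36 × $0.28 = $41.26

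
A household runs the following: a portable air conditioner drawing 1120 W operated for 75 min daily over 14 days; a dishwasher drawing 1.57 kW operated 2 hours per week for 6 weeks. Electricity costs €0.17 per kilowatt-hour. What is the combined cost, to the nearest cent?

€6.53

portable air conditioner: Runtime = 75 min × 14 = 1050 min = 17.5 h
portable air conditioner: 1.12 kW × 17.5 h = 19.6 kWh
dishwasher: Runtime = 2 h/week × 6 weeks = 12 h
dishwasher: 1.57 kW × 12 h = 18.84 kWh
Total energy = 38.44 kWh
Cost = 38.44 × €0.17 = €6.53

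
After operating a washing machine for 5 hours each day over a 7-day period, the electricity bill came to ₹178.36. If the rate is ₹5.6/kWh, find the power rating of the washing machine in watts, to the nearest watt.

Energy = ₹178.36 ÷ ₹5.6/kWh = 31.85 kWh
Runtime = 5 h/day × 7 days = 35 h
Power = 31.85 kWh ÷ 35 h = 0.91 kW = 910 W

910 W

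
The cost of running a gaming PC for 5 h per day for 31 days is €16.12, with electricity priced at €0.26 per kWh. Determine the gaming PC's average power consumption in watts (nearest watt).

Energy = €16.12 ÷ €0.26/kWh = 62 kWh
Runtime = 5 h/day × 31 days = 155 h
Power = 62 kWh ÷ 155 h = 0.4 kW = 400 W

400 W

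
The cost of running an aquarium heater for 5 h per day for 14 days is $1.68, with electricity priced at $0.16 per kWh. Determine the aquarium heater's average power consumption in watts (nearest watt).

Energy = $1.68 ÷ $0.16/kWh = 10.5 kWh
Runtime = 5 h/day × 14 days = 70 h
Power = 10.5 kWh ÷ 70 h = 0.15 kW = 150 W

150 W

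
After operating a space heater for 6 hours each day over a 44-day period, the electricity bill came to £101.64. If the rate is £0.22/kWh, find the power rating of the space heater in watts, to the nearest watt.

Energy = £101.64 ÷ £0.22/kWh = 462 kWh
Runtime = 6 h/day × 44 days = 264 h
Power = 462 kWh ÷ 264 h = 1.75 kW = 1750 W

1750 W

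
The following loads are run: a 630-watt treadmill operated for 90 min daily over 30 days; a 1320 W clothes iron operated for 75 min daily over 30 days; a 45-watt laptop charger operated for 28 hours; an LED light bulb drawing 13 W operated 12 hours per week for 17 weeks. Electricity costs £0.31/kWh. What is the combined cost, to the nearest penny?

£25.35

treadmill: Runtime = 90 min × 30 = 2700 min = 45 h
treadmill: 0.63 kW × 45 h = 28.35 kWh
clothes iron: Runtime = 75 min × 30 = 2250 min = 37.5 h
clothes iron: 1.32 kW × 37.5 h = 49.5 kWh
laptop charger: 0.045 kW × 28 h = 1.26 kWh
LED light bulb: Runtime = 12 h/week × 17 weeks = 204 h
LED light bulb: 0.013 kW × 204 h = 2.652 kWh
Total energy = 81.762 kWh
Cost = 81.762 × £0.31 = £25.35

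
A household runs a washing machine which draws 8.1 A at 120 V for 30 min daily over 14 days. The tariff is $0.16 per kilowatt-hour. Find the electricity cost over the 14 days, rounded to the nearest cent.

Power = 8.1 A × 120 V = 972 W = 0.972 kW
Runtime = 30 min × 14 = 420 min = 7 h
Energy = 0.972 kW × 7 h = 6.804 kWh
Cost = 6.804 kWh × $0.16/kWh = $1.09

$1.09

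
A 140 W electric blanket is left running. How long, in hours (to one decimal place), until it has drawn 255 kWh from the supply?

Hours = 255 kWh ÷ 0.14 kW = 1821.4 h

1821.4 h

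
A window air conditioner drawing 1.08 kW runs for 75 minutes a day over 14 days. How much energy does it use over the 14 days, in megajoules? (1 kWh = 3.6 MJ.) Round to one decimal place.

68.0 MJ

Runtime = 75 min × 14 = 1050 min = 17.5 h
Energy = 1.08 kW × 17.5 h = 18.9 kWh
= 18.9 × 3.6 MJ = 68.0 MJ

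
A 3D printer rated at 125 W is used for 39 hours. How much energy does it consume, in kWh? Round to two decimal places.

Energy = 0.125 kW × 39 h = 4.875 kWh ≈ 4.88 kWh

4.88 kWh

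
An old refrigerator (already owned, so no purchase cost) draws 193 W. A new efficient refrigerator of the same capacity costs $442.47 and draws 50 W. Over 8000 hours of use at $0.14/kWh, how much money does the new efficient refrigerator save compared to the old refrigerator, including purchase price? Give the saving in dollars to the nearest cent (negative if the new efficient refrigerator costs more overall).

old refrigerator: $0.00 + (193/1000) kW × 8000 h × $0.14 = $0.00 + $216.16 = $216.16
new efficient refrigerator: $442.47 + (50/1000) kW × 8000 h × $0.14 = $442.47 + $56 = $498.47
Saving = $216.16 − $498.47 = −$282.31

-$282.31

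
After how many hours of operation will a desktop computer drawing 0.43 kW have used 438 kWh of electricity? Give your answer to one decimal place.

1018.6 h

Hours = 438 kWh ÷ 0.43 kW = 1018.6 h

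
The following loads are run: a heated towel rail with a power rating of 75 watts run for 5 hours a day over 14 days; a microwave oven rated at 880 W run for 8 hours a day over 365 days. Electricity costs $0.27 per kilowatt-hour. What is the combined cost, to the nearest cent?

$695.21

heated towel rail: Runtime = 5 h/day × 14 days = 70 h
heated towel rail: 0.075 kW × 70 h = 5.25 kWh
microwave oven: Runtime = 8 h/day × 365 days = 2920 h
microwave oven: 0.88 kW × 2920 h = 2569.6 kWh
Total energy = 2574.85 kWh
Cost = 2574.85 × $0.27 = $695.21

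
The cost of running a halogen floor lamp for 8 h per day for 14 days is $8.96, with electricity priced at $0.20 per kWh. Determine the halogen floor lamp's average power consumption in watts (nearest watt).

400 W

Energy = $8.96 ÷ $0.20/kWh = 44.8 kWh
Runtime = 8 h/day × 14 days = 112 h
Power = 44.8 kWh ÷ 112 h = 0.4 kW = 400 W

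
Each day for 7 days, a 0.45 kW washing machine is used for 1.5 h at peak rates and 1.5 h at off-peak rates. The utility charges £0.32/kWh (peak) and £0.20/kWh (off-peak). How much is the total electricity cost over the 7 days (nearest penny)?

£2.46

Peak energy = 0.45 kW × 1.5 h × 7 = 4.725 kWh
Off-peak energy = 0.45 kW × 1.5 h × 7 = 4.725 kWh
Cost = 4.725 × £0.32 + 4.725 × £0.20 = £1.512 + £0.945 = £2.46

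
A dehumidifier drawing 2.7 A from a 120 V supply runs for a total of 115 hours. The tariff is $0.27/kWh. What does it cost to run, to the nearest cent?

Power = 2.7 A × 120 V = 324 W = 0.324 kW
Energy = 0.324 kW × 115 h = 37.26 kWh
Cost = 37.26 kWh × $0.27/kWh = $10.06

$10.06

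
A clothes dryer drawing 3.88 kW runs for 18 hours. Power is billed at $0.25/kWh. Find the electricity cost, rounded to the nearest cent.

Energy = 3.88 kW × 18 h = 69.84 kWh
Cost = 69.84 kWh × $0.25/kWh = $17.46

$17.46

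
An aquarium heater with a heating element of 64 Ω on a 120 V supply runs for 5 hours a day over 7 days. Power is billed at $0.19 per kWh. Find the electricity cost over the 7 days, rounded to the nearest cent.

$1.50

Power = V²/R = 120²/64 = 225 W = 0.225 kW
Runtime = 5 h/day × 7 days = 35 h
Energy = 0.225 kW × 35 h = 7.875 kWh
Cost = 7.875 kWh × $0.19/kWh = $1.50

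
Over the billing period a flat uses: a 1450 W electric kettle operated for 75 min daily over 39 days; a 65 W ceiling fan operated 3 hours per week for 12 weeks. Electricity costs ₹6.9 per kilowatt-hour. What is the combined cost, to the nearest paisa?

₹503.89

electric kettle: Runtime = 75 min × 39 = 2925 min = 48.75 h
electric kettle: 1.45 kW × 48.75 h = 70.6875 kWh
ceiling fan: Runtime = 3 h/week × 12 weeks = 36 h
ceiling fan: 0.065 kW × 36 h = 2.34 kWh
Total energy = 73.0275 kWh
Cost = 73.0275 × ₹6.9 = ₹503.89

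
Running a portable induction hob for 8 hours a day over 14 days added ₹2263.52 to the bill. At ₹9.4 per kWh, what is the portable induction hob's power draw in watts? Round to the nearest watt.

2150 W

Energy = ₹2263.52 ÷ ₹9.4/kWh = 240.8 kWh
Runtime = 8 h/day × 14 days = 112 h
Power = 240.8 kWh ÷ 112 h = 2.15 kW = 2150 W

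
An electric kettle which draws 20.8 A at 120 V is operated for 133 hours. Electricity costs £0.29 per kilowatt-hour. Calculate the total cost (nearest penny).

Power = 20.8 A × 120 V = 2496 W = 2.496 kW
Energy = 2.496 kW × 133 h = 331.968 kWh
Cost = 331.968 kWh × £0.29/kWh = £96.27

£96.27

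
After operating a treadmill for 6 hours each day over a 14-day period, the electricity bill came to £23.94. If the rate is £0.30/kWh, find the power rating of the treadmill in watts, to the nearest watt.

Energy = £23.94 ÷ £0.30/kWh = 79.8 kWh
Runtime = 6 h/day × 14 days = 84 h
Power = 79.8 kWh ÷ 84 h = 0.95 kW = 950 W

950 W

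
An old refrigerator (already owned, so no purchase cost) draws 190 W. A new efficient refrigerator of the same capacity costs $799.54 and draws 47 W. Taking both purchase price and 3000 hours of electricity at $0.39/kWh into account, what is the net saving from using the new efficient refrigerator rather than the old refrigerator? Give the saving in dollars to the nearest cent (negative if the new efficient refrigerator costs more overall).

-$632.23

old refrigerator: $0.00 + (190/1000) kW × 3000 h × $0.39 = $0.00 + $222.3 = $222.3
new efficient refrigerator: $799.54 + (47/1000) kW × 3000 h × $0.39 = $799.54 + $54.99 = $854.53
Saving = $222.3 − $854.53 = −$632.23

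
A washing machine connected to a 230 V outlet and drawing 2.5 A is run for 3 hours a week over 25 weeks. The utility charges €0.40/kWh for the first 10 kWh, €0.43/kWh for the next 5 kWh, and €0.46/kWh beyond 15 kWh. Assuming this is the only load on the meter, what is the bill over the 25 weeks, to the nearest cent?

€19.09

Power = 2.5 A × 230 V = 575 W = 0.575 kW
Runtime = 3 h/week × 25 weeks = 75 h
Energy = 0.575 kW × 75 h = 43.125 kWh
Tier 1 (0–10 kWh): 10 × €0.40 = €4
Tier 2 (10–15 kWh): 5 × €0.43 = €2.15
Above 15 kWh: 28.125 × €0.46 = €12.9375
Bill = €19.09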